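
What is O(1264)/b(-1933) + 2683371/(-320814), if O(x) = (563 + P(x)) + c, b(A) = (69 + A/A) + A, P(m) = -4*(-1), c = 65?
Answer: -192662023/22136166 ≈ -8.7035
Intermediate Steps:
P(m) = 4
b(A) = 70 + A (b(A) = (69 + 1) + A = 70 + A)
O(x) = 632 (O(x) = (563 + 4) + 65 = 567 + 65 = 632)
O(1264)/b(-1933) + 2683371/(-320814) = 632/(70 - 1933) + 2683371/(-320814) = 632/(-1863) + 2683371*(-1/320814) = 632*(-1/1863) - 894457/106938 = -632/1863 - 894457/106938 = -192662023/22136166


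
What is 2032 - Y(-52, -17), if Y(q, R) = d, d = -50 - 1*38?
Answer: 2120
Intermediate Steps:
d = -88 (d = -50 - 38 = -88)
Y(q, R) = -88
2032 - Y(-52, -17) = 2032 - 1*(-88) = 2032 + 88 = 2120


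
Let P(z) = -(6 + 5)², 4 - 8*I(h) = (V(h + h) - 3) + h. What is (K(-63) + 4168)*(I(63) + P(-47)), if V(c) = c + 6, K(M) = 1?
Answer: -1204841/2 ≈ -6.0242e+5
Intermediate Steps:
V(c) = 6 + c
I(h) = ⅛ - 3*h/8 (I(h) = ½ - (((6 + (h + h)) - 3) + h)/8 = ½ - (((6 + 2*h) - 3) + h)/8 = ½ - ((3 + 2*h) + h)/8 = ½ - (3 + 3*h)/8 = ½ + (-3/8 - 3*h/8) = ⅛ - 3*h/8)
P(z) = -121 (P(z) = -1*11² = -1*121 = -121)
(K(-63) + 4168)*(I(63) + P(-47)) = (1 + 4168)*((⅛ - 3/8*63) - 121) = 4169*((⅛ - 189/8) - 121) = 4169*(-47/2 - 121) = 4169*(-289/2) = -1204841/2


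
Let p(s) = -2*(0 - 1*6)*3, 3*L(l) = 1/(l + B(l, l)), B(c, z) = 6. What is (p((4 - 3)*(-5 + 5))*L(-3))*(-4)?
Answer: -16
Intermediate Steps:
L(l) = 1/(3*(6 + l)) (L(l) = 1/(3*(l + 6)) = 1/(3*(6 + l)))
p(s) = 36 (p(s) = -2*(0 - 6)*3 = -2*(-6)*3 = 12*3 = 36)
(p((4 - 3)*(-5 + 5))*L(-3))*(-4) = (36*(1/(3*(6 - 3))))*(-4) = (36*((⅓)/3))*(-4) = (36*((⅓)*(⅓)))*(-4) = (36*(⅑))*(-4) = 4*(-4) = -16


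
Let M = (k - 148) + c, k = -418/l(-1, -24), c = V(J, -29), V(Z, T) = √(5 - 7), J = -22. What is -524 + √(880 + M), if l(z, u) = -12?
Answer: -524 + √(27606 + 36*I*√2)/6 ≈ -496.31 + 0.025535*I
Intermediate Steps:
V(Z, T) = I*√2 (V(Z, T) = √(-2) = I*√2)
c = I*√2 ≈ 1.4142*I
k = 209/6 (k = -418/(-12) = -418*(-1/12) = 209/6 ≈ 34.833)
M = -679/6 + I*√2 (M = (209/6 - 148) + I*√2 = -679/6 + I*√2 ≈ -113.17 + 1.4142*I)
-524 + √(880 + M) = -524 + √(880 + (-679/6 + I*√2)) = -524 + √(4601/6 + I*√2)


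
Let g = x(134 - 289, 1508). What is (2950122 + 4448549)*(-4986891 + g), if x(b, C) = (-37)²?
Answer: -36886237041262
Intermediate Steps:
x(b, C) = 1369
g = 1369
(2950122 + 4448549)*(-4986891 + g) = (2950122 + 4448549)*(-4986891 + 1369) = 7398671*(-4985522) = -36886237041262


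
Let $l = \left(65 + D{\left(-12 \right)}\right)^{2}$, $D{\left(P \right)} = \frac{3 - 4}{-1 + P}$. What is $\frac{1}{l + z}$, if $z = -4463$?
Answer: $- \frac{169}{38531} \approx -0.0043861$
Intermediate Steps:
$D{\left(P \right)} = - \frac{1}{-1 + P}$
$l = \frac{715716}{169}$ ($l = \left(65 - \frac{1}{-1 - 12}\right)^{2} = \left(65 - \frac{1}{-13}\right)^{2} = \left(65 - - \frac{1}{13}\right)^{2} = \left(65 + \frac{1}{13}\right)^{2} = \left(\frac{846}{13}\right)^{2} = \frac{715716}{169} \approx 4235.0$)
$\frac{1}{l + z} = \frac{1}{\frac{715716}{169} - 4463} = \frac{1}{- \frac{38531}{169}} = - \frac{169}{38531}$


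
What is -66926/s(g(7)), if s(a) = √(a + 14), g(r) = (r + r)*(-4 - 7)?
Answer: 33463*I*√35/35 ≈ 5656.3*I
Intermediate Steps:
g(r) = -22*r (g(r) = (2*r)*(-11) = -22*r)
s(a) = √(14 + a)
-66926/s(g(7)) = -66926/√(14 - 22*7) = -66926/√(14 - 154) = -66926*(-I*√35/70) = -(-33463)*I*√35/35 = 33463*I*√35/35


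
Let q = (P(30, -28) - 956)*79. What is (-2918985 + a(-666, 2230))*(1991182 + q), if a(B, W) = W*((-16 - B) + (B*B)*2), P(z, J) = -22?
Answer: 3783418443128000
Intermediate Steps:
q = -77262 (q = (-22 - 956)*79 = -978*79 = -77262)
a(B, W) = W*(-16 - B + 2*B²) (a(B, W) = W*((-16 - B) + B²*2) = W*((-16 - B) + 2*B²) = W*(-16 - B + 2*B²))
(-2918985 + a(-666, 2230))*(1991182 + q) = (-2918985 + 2230*(-16 - 1*(-666) + 2*(-666)²))*(1991182 - 77262) = (-2918985 + 2230*(-16 + 666 + 2*443556))*1913920 = (-2918985 + 2230*(-16 + 666 + 887112))*1913920 = (-2918985 + 2230*887762)*1913920 = (-2918985 + 1979709260)*1913920 = 1976790275*1913920 = 3783418443128000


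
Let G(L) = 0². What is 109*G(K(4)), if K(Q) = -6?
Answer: 0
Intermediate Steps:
G(L) = 0
109*G(K(4)) = 109*0 = 0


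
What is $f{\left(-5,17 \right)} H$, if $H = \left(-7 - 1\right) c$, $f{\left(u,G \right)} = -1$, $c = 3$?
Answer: $24$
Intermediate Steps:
$H = -24$ ($H = \left(-7 - 1\right) 3 = \left(-8\right) 3 = -24$)
$f{\left(-5,17 \right)} H = \left(-1\right) \left(-24\right) = 24$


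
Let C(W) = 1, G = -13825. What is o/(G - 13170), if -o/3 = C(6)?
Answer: 3/26995 ≈ 0.00011113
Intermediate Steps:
o = -3 (o = -3*1 = -3)
o/(G - 13170) = -3/(-13825 - 13170) = -3/(-26995) = -1/26995*(-3) = 3/26995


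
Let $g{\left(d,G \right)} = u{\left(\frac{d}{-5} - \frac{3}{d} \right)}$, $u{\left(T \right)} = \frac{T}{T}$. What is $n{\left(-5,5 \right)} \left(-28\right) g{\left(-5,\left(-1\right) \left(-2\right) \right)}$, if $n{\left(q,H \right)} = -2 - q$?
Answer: $-84$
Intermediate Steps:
$u{\left(T \right)} = 1$
$g{\left(d,G \right)} = 1$
$n{\left(-5,5 \right)} \left(-28\right) g{\left(-5,\left(-1\right) \left(-2\right) \right)} = \left(-2 - -5\right) \left(-28\right) 1 = \left(-2 + 5\right) \left(-28\right) 1 = 3 \left(-28\right) 1 = \left(-84\right) 1 = -84$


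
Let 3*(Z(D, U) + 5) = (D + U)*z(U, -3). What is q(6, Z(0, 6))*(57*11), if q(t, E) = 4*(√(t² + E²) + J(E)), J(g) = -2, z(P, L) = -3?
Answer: -5016 + 2508*√157 ≈ 26409.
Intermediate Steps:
Z(D, U) = -5 - D - U (Z(D, U) = -5 + ((D + U)*(-3))/3 = -5 + (-3*D - 3*U)/3 = -5 + (-D - U) = -5 - D - U)
q(t, E) = -8 + 4*√(E² + t²) (q(t, E) = 4*(√(t² + E²) - 2) = 4*(√(E² + t²) - 2) = 4*(-2 + √(E² + t²)) = -8 + 4*√(E² + t²))
q(6, Z(0, 6))*(57*11) = (-8 + 4*√((-5 - 1*0 - 1*6)² + 6²))*(57*11) = (-8 + 4*√((-5 + 0 - 6)² + 36))*627 = (-8 + 4*√((-11)² + 36))*627 = (-8 + 4*√(121 + 36))*627 = (-8 + 4*√157)*627 = -5016 + 2508*√157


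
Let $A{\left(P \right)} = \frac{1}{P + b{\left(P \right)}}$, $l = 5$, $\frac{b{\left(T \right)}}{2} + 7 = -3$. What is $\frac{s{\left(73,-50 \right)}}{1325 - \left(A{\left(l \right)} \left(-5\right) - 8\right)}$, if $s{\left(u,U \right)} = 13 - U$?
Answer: $\frac{189}{3998} \approx 0.047274$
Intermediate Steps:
$b{\left(T \right)} = -20$ ($b{\left(T \right)} = -14 + 2 \left(-3\right) = -14 - 6 = -20$)
$A{\left(P \right)} = \frac{1}{-20 + P}$ ($A{\left(P \right)} = \frac{1}{P - 20} = \frac{1}{-20 + P}$)
$\frac{s{\left(73,-50 \right)}}{1325 - \left(A{\left(l \right)} \left(-5\right) - 8\right)} = \frac{13 - -50}{1325 - \left(\frac{1}{-20 + 5} \left(-5\right) - 8\right)} = \frac{13 + 50}{1325 - \left(\frac{1}{-15} \left(-5\right) - 8\right)} = \frac{63}{1325 - \left(\left(- \frac{1}{15}\right) \left(-5\right) - 8\right)} = \frac{63}{1325 - \left(\frac{1}{3} - 8\right)} = \frac{63}{1325 - - \frac{23}{3}} = \frac{63}{1325 + \frac{23}{3}} = \frac{63}{\frac{3998}{3}} = 63 \cdot \frac{3}{3998} = \frac{189}{3998}$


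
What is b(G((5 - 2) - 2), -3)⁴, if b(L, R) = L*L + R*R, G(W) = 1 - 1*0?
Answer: 10000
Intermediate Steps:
G(W) = 1 (G(W) = 1 + 0 = 1)
b(L, R) = L² + R²
b(G((5 - 2) - 2), -3)⁴ = (1² + (-3)²)⁴ = (1 + 9)⁴ = 10⁴ = 10000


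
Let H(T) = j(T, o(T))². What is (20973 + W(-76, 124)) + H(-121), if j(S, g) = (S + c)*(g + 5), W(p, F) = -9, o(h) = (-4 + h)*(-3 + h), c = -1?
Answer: 3578188413064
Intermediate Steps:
j(S, g) = (-1 + S)*(5 + g) (j(S, g) = (S - 1)*(g + 5) = (-1 + S)*(5 + g))
H(T) = (-17 - T² + 12*T + T*(12 + T² - 7*T))² (H(T) = (-5 - (12 + T² - 7*T) + 5*T + T*(12 + T² - 7*T))² = (-5 + (-12 - T² + 7*T) + 5*T + T*(12 + T² - 7*T))² = (-17 - T² + 12*T + T*(12 + T² - 7*T))²)
(20973 + W(-76, 124)) + H(-121) = (20973 - 9) + (17 - 1*(-121)³ - 24*(-121) + 8*(-121)²)² = 20964 + (17 - 1*(-1771561) + 2904 + 8*14641)² = 20964 + (17 + 1771561 + 2904 + 117128)² = 20964 + 1891610² = 20964 + 3578188392100 = 3578188413064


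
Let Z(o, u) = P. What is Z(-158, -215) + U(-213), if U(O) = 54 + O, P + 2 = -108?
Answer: -269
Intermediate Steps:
P = -110 (P = -2 - 108 = -110)
Z(o, u) = -110
Z(-158, -215) + U(-213) = -110 + (54 - 213) = -110 - 159 = -269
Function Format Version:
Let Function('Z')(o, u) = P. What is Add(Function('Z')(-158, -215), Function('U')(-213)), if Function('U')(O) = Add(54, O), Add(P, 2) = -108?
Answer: -269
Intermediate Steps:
P = -110 (P = Add(-2, -108) = -110)
Function('Z')(o, u) = -110
Add(Function('Z')(-158, -215), Function('U')(-213)) = Add(-110, Add(54, -213)) = Add(-110, -159) = -269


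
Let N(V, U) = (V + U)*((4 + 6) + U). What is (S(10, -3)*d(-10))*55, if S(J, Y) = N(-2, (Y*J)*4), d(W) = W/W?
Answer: 738100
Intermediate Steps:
d(W) = 1
N(V, U) = (10 + U)*(U + V) (N(V, U) = (U + V)*(10 + U) = (10 + U)*(U + V))
S(J, Y) = -20 + 16*J²*Y² + 32*J*Y (S(J, Y) = ((Y*J)*4)² + 10*((Y*J)*4) + 10*(-2) + ((Y*J)*4)*(-2) = ((J*Y)*4)² + 10*((J*Y)*4) - 20 + ((J*Y)*4)*(-2) = (4*J*Y)² + 10*(4*J*Y) - 20 + (4*J*Y)*(-2) = 16*J²*Y² + 40*J*Y - 20 - 8*J*Y = -20 + 16*J²*Y² + 32*J*Y)
(S(10, -3)*d(-10))*55 = ((-20 + 16*10²*(-3)² + 32*10*(-3))*1)*55 = ((-20 + 16*100*9 - 960)*1)*55 = ((-20 + 14400 - 960)*1)*55 = (13420*1)*55 = 13420*55 = 738100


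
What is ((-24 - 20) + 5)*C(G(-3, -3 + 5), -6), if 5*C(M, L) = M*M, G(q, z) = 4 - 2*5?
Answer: -1404/5 ≈ -280.80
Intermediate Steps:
G(q, z) = -6 (G(q, z) = 4 - 10 = -6)
C(M, L) = M**2/5 (C(M, L) = (M*M)/5 = M**2/5)
((-24 - 20) + 5)*C(G(-3, -3 + 5), -6) = ((-24 - 20) + 5)*((1/5)*(-6)**2) = (-44 + 5)*((1/5)*36) = -39*36/5 = -1404/5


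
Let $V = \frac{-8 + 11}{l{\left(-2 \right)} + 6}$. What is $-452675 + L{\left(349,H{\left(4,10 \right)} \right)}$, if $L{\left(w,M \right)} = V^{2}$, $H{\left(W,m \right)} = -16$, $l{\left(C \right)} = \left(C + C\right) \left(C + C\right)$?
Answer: $- \frac{219094691}{484} \approx -4.5268 \cdot 10^{5}$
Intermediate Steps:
$l{\left(C \right)} = 4 C^{2}$ ($l{\left(C \right)} = 2 C 2 C = 4 C^{2}$)
$V = \frac{3}{22}$ ($V = \frac{-8 + 11}{4 \left(-2\right)^{2} + 6} = \frac{3}{4 \cdot 4 + 6} = \frac{3}{16 + 6} = \frac{3}{22} \approx 0.13636$)
$L{\left(w,M \right)} = \frac{9}{484}$ ($L{\left(w,M \right)} = \left(\frac{3}{22}\right)^{2} = \frac{9}{484}$)
$-452675 + L{\left(349,H{\left(4,10 \right)} \right)} = -452675 + \frac{9}{484} = - \frac{219094691}{484}$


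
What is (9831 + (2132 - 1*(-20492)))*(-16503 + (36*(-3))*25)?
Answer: -623233365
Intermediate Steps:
(9831 + (2132 - 1*(-20492)))*(-16503 + (36*(-3))*25) = (9831 + (2132 + 20492))*(-16503 - 108*25) = (9831 + 22624)*(-16503 - 2700) = 32455*(-19203) = -623233365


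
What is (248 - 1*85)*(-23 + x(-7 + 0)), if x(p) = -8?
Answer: -5053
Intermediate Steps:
(248 - 1*85)*(-23 + x(-7 + 0)) = (248 - 1*85)*(-23 - 8) = (248 - 85)*(-31) = 163*(-31) = -5053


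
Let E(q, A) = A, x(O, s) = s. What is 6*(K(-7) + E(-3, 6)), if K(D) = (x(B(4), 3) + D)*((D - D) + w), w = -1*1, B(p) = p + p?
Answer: 60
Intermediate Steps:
B(p) = 2*p
w = -1
K(D) = -3 - D (K(D) = (3 + D)*((D - D) - 1) = (3 + D)*(0 - 1) = (3 + D)*(-1) = -3 - D)
6*(K(-7) + E(-3, 6)) = 6*((-3 - 1*(-7)) + 6) = 6*((-3 + 7) + 6) = 6*(4 + 6) = 6*10 = 60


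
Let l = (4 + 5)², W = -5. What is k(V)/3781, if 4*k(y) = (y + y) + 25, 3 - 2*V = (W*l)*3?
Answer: 1243/15124 ≈ 0.082187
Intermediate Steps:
l = 81 (l = 9² = 81)
V = 609 (V = 3/2 - (-5*81)*3/2 = 3/2 - (-405)*3/2 = 3/2 - ½*(-1215) = 3/2 + 1215/2 = 609)
k(y) = 25/4 + y/2 (k(y) = ((y + y) + 25)/4 = (2*y + 25)/4 = (25 + 2*y)/4 = 25/4 + y/2)
k(V)/3781 = (25/4 + (½)*609)/3781 = (25/4 + 609/2)*(1/3781) = (1243/4)*(1/3781) = 1243/15124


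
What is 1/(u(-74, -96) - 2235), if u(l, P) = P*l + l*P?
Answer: 1/11973 ≈ 8.3521e-5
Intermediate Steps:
u(l, P) = 2*P*l (u(l, P) = P*l + P*l = 2*P*l)
1/(u(-74, -96) - 2235) = 1/(2*(-96)*(-74) - 2235) = 1/(14208 - 2235) = 1/11973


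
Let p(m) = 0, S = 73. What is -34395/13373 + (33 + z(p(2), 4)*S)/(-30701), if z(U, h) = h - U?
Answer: -1060307120/410564473 ≈ -2.5826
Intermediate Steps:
-34395/13373 + (33 + z(p(2), 4)*S)/(-30701) = -34395/13373 + (33 + (4 - 1*0)*73)/(-30701) = -34395*1/13373 + (33 + (4 + 0)*73)*(-1/30701) = -34395/13373 + (33 + 4*73)*(-1/30701) = -34395/13373 + (33 + 292)*(-1/30701) = -34395/13373 + 325*(-1/30701) = -34395/13373 - 325/30701 = -1060307120/410564473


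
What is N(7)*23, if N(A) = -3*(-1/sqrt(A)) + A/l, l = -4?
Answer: -161/4 + 69*sqrt(7)/7 ≈ -14.170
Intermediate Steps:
N(A) = 3/sqrt(A) - A/4 (N(A) = -3*(-1/sqrt(A)) + A/(-4) = -(-3)/sqrt(A) + A*(-1/4) = 3/sqrt(A) - A/4)
N(7)*23 = (3/sqrt(7) - 1/4*7)*23 = (3*(sqrt(7)/7) - 7/4)*23 = (3*sqrt(7)/7 - 7/4)*23 = (-7/4 + 3*sqrt(7)/7)*23 = -161/4 + 69*sqrt(7)/7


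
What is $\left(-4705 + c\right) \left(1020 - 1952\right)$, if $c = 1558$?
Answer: $2933004$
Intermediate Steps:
$\left(-4705 + c\right) \left(1020 - 1952\right) = \left(-4705 + 1558\right) \left(1020 - 1952\right) = \left(-3147\right) \left(-932\right) = 2933004$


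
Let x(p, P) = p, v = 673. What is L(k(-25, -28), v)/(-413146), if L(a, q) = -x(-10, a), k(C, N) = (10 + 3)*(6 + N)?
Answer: -5/206573 ≈ -2.4205e-5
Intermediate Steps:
k(C, N) = 78 + 13*N (k(C, N) = 13*(6 + N) = 78 + 13*N)
L(a, q) = 10 (L(a, q) = -1*(-10) = 10)
L(k(-25, -28), v)/(-413146) = 10/(-413146) = 10*(-1/413146) = -5/206573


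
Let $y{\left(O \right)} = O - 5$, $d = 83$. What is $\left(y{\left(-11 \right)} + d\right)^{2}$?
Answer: $4489$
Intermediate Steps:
$y{\left(O \right)} = -5 + O$
$\left(y{\left(-11 \right)} + d\right)^{2} = \left(\left(-5 - 11\right) + 83\right)^{2} = \left(-16 + 83\right)^{2} = 67^{2} = 4489$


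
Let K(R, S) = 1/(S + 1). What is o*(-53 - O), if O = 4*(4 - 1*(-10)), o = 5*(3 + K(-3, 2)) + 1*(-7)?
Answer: -3161/3 ≈ -1053.7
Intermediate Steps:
K(R, S) = 1/(1 + S)
o = 29/3 (o = 5*(3 + 1/(1 + 2)) + 1*(-7) = 5*(3 + 1/3) - 7 = 5*(3 + ⅓) - 7 = 5*(10/3) - 7 = 50/3 - 7 = 29/3 ≈ 9.6667)
O = 56 (O = 4*(4 + 10) = 4*14 = 56)
o*(-53 - O) = 29*(-53 - 1*56)/3 = 29*(-53 - 56)/3 = (29/3)*(-109) = -3161/3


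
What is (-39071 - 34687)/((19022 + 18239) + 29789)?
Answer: -12293/11175 ≈ -1.1000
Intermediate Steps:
(-39071 - 34687)/((19022 + 18239) + 29789) = -73758/(37261 + 29789) = -73758/67050 = -73758*1/67050 = -12293/11175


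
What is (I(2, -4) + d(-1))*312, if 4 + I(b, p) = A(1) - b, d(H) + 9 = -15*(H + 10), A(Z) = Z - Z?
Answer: -46800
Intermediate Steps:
A(Z) = 0
d(H) = -159 - 15*H (d(H) = -9 - 15*(H + 10) = -9 - 15*(10 + H) = -9 + (-150 - 15*H) = -159 - 15*H)
I(b, p) = -4 - b (I(b, p) = -4 + (0 - b) = -4 - b)
(I(2, -4) + d(-1))*312 = ((-4 - 1*2) + (-159 - 15*(-1)))*312 = ((-4 - 2) + (-159 + 15))*312 = (-6 - 144)*312 = -150*312 = -46800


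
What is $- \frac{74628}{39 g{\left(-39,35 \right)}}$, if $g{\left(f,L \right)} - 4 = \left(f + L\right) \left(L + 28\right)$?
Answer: $\frac{6219}{806} \approx 7.7159$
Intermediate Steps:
$g{\left(f,L \right)} = 4 + \left(28 + L\right) \left(L + f\right)$ ($g{\left(f,L \right)} = 4 + \left(f + L\right) \left(L + 28\right) = 4 + \left(L + f\right) \left(28 + L\right) = 4 + \left(28 + L\right) \left(L + f\right)$)
$- \frac{74628}{39 g{\left(-39,35 \right)}} = - \frac{74628}{39 \left(4 + 35^{2} + 28 \cdot 35 + 28 \left(-39\right) + 35 \left(-39\right)\right)} = - \frac{74628}{39 \left(4 + 1225 + 980 - 1092 - 1365\right)} = - \frac{74628}{39 \left(-248\right)} = - \frac{74628}{-9672} = \left(-74628\right) \left(- \frac{1}{9672}\right) = \frac{6219}{806}$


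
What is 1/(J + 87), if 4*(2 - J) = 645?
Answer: -4/289 ≈ -0.013841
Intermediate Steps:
J = -637/4 (J = 2 - ¼*645 = 2 - 645/4 = -637/4 ≈ -159.25)
1/(J + 87) = 1/(-637/4 + 87) = 1/(-289/4) = -4/289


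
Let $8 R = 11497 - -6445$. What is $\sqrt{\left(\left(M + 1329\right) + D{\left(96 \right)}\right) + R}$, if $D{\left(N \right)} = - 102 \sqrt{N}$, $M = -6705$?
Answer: $\frac{\sqrt{-12533 - 1632 \sqrt{6}}}{2} \approx 64.286 i$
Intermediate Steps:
$R = \frac{8971}{4}$ ($R = \frac{11497 - -6445}{8} = \frac{11497 + 6445}{8} = \frac{1}{8} \cdot 17942 = \frac{8971}{4} \approx 2242.8$)
$\sqrt{\left(\left(M + 1329\right) + D{\left(96 \right)}\right) + R} = \sqrt{\left(\left(-6705 + 1329\right) - 102 \sqrt{96}\right) + \frac{8971}{4}} = \sqrt{\left(-5376 - 102 \cdot 4 \sqrt{6}\right) + \frac{8971}{4}} = \sqrt{\left(-5376 - 408 \sqrt{6}\right) + \frac{8971}{4}} = \sqrt{- \frac{12533}{4} - 408 \sqrt{6}}$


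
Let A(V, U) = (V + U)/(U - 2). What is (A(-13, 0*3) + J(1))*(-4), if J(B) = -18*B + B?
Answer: 42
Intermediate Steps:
J(B) = -17*B
A(V, U) = (U + V)/(-2 + U)
(A(-13, 0*3) + J(1))*(-4) = ((0*3 - 13)/(-2 + 0*3) - 17*1)*(-4) = ((0 - 13)/(-2 + 0) - 17)*(-4) = (-13/(-2) - 17)*(-4) = (-½*(-13) - 17)*(-4) = (13/2 - 17)*(-4) = -21/2*(-4) = 42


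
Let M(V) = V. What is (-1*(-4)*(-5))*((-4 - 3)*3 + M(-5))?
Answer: 520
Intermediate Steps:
(-1*(-4)*(-5))*((-4 - 3)*3 + M(-5)) = (-1*(-4)*(-5))*((-4 - 3)*3 - 5) = (4*(-5))*(-7*3 - 5) = -20*(-21 - 5) = -20*(-26) = 520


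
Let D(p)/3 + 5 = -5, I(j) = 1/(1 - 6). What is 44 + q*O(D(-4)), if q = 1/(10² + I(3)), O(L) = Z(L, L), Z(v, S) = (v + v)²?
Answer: 39956/499 ≈ 80.072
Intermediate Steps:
Z(v, S) = 4*v² (Z(v, S) = (2*v)² = 4*v²)
I(j) = -⅕ (I(j) = 1/(-5) = -⅕)
D(p) = -30 (D(p) = -15 + 3*(-5) = -15 - 15 = -30)
O(L) = 4*L²
q = 5/499 (q = 1/(10² - ⅕) = 1/(100 - ⅕) = 1/(499/5) = 5/499 ≈ 0.010020)
44 + q*O(D(-4)) = 44 + 5*(4*(-30)²)/499 = 44 + 5*(4*900)/499 = 44 + (5/499)*3600 = 44 + 18000/499 = 39956/499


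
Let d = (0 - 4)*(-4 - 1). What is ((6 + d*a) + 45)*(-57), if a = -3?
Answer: 513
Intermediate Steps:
d = 20 (d = -4*(-5) = 20)
((6 + d*a) + 45)*(-57) = ((6 + 20*(-3)) + 45)*(-57) = ((6 - 60) + 45)*(-57) = (-54 + 45)*(-57) = -9*(-57) = 513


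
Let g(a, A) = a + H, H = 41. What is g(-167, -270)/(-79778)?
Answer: 63/39889 ≈ 0.0015794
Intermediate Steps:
g(a, A) = 41 + a (g(a, A) = a + 41 = 41 + a)
g(-167, -270)/(-79778) = (41 - 167)/(-79778) = -126*(-1/79778) = 63/39889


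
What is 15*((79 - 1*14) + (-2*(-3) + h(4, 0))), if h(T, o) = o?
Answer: 1065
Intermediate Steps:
15*((79 - 1*14) + (-2*(-3) + h(4, 0))) = 15*((79 - 1*14) + (-2*(-3) + 0)) = 15*((79 - 14) + (6 + 0)) = 15*(65 + 6) = 15*71 = 1065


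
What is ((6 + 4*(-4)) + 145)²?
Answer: 18225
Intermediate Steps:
((6 + 4*(-4)) + 145)² = ((6 - 16) + 145)² = (-10 + 145)² = 135² = 18225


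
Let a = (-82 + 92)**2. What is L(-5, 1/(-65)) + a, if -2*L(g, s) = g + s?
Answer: 6663/65 ≈ 102.51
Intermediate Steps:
L(g, s) = -g/2 - s/2 (L(g, s) = -(g + s)/2 = -g/2 - s/2)
a = 100 (a = 10**2 = 100)
L(-5, 1/(-65)) + a = (-1/2*(-5) - 1/2/(-65)) + 100 = (5/2 - 1/2*(-1/65)) + 100 = (5/2 + 1/130) + 100 = 163/65 + 100 = 6663/65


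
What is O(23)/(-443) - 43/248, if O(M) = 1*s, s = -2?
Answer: -18553/109864 ≈ -0.16887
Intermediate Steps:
O(M) = -2 (O(M) = 1*(-2) = -2)
O(23)/(-443) - 43/248 = -2/(-443) - 43/248 = -2*(-1/443) - 43*1/248 = 2/443 - 43/248 = -18553/109864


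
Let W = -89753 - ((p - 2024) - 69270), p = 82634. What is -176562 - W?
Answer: -75469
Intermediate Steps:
W = -101093 (W = -89753 - ((82634 - 2024) - 69270) = -89753 - (80610 - 69270) = -89753 - 1*11340 = -89753 - 11340 = -101093)
-176562 - W = -176562 - 1*(-101093) = -176562 + 101093 = -75469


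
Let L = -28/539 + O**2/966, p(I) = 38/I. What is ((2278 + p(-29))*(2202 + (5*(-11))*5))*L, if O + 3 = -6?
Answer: 1026913716/7337 ≈ 1.3996e+5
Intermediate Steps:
O = -9 (O = -3 - 6 = -9)
L = 113/3542 (L = -28/539 + (-9)**2/966 = -28*1/539 + 81*(1/966) = -4/77 + 27/322 = 113/3542 ≈ 0.031903)
((2278 + p(-29))*(2202 + (5*(-11))*5))*L = ((2278 + 38/(-29))*(2202 + (5*(-11))*5))*(113/3542) = ((2278 + 38*(-1/29))*(2202 - 55*5))*(113/3542) = ((2278 - 38/29)*(2202 - 275))*(113/3542) = ((66024/29)*1927)*(113/3542) = (127228248/29)*(113/3542) = 1026913716/7337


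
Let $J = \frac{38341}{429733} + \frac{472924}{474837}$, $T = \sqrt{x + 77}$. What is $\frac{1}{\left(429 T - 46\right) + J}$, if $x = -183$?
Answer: $- \frac{1870148379274584908406897}{812366250981474320704018526635} - \frac{17862564402200122024752189 i \sqrt{106}}{812366250981474320704018526635} \approx -2.3021 \cdot 10^{-6} - 0.00022638 i$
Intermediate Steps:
$T = i \sqrt{106}$ ($T = \sqrt{-183 + 77} = \sqrt{-106} = i \sqrt{106} \approx 10.296 i$)
$J = \frac{221436774709}{204053128521}$ ($J = 38341 \cdot \frac{1}{429733} + 472924 \cdot \frac{1}{474837} = \frac{38341}{429733} + \frac{472924}{474837} = \frac{221436774709}{204053128521} \approx 1.0852$)
$\frac{1}{\left(429 T - 46\right) + J} = \frac{1}{\left(429 i \sqrt{106} - 46\right) + \frac{221436774709}{204053128521}} = \frac{1}{\left(-46 + 429 i \sqrt{106}\right) + \frac{221436774709}{204053128521}} = \frac{1}{- \frac{9165007137257}{204053128521} + 429 i \sqrt{106}}$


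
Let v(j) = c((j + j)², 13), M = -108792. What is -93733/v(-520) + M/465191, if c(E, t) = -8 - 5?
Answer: 43602333707/6047483 ≈ 7210.0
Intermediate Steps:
c(E, t) = -13
v(j) = -13
-93733/v(-520) + M/465191 = -93733/(-13) - 108792/465191 = -93733*(-1/13) - 108792*1/465191 = 93733/13 - 108792/465191 = 43602333707/6047483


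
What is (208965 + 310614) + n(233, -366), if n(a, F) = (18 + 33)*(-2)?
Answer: 519477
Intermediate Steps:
n(a, F) = -102 (n(a, F) = 51*(-2) = -102)
(208965 + 310614) + n(233, -366) = (208965 + 310614) - 102 = 519579 - 102 = 519477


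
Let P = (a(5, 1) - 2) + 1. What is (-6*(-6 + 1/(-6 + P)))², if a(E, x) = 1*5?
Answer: 1521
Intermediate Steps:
a(E, x) = 5
P = 4 (P = (5 - 2) + 1 = 3 + 1 = 4)
(-6*(-6 + 1/(-6 + P)))² = (-6*(-6 + 1/(-6 + 4)))² = (-6*(-6 + 1/(-2)))² = (-6*(-6 - ½))² = (-6*(-13/2))² = 39² = 1521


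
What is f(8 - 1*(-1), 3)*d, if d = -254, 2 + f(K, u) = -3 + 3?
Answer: 508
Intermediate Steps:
f(K, u) = -2 (f(K, u) = -2 + (-3 + 3) = -2 + 0 = -2)
f(8 - 1*(-1), 3)*d = -2*(-254) = 508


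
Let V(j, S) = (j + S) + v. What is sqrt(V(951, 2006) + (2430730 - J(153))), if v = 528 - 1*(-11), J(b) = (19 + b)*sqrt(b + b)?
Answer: sqrt(2434226 - 516*sqrt(34)) ≈ 1559.2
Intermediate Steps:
J(b) = sqrt(2)*sqrt(b)*(19 + b) (J(b) = (19 + b)*sqrt(2*b) = (19 + b)*(sqrt(2)*sqrt(b)) = sqrt(2)*sqrt(b)*(19 + b))
v = 539 (v = 528 + 11 = 539)
V(j, S) = 539 + S + j (V(j, S) = (j + S) + 539 = (S + j) + 539 = 539 + S + j)
sqrt(V(951, 2006) + (2430730 - J(153))) = sqrt((539 + 2006 + 951) + (2430730 - sqrt(2)*sqrt(153)*(19 + 153))) = sqrt(3496 + (2430730 - sqrt(2)*3*sqrt(17)*172)) = sqrt(3496 + (2430730 - 516*sqrt(34))) = sqrt(2434226 - 516*sqrt(34))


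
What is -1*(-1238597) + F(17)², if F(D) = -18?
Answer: 1238921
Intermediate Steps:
-1*(-1238597) + F(17)² = -1*(-1238597) + (-18)² = 1238597 + 324 = 1238921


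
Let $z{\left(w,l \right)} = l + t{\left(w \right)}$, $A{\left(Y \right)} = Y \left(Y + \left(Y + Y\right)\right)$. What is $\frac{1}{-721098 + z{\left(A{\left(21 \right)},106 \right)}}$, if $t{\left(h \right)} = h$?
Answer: $- \frac{1}{719669} \approx -1.3895 \cdot 10^{-6}$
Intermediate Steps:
$A{\left(Y \right)} = 3 Y^{2}$ ($A{\left(Y \right)} = Y \left(Y + 2 Y\right) = Y 3 Y = 3 Y^{2}$)
$z{\left(w,l \right)} = l + w$
$\frac{1}{-721098 + z{\left(A{\left(21 \right)},106 \right)}} = \frac{1}{-721098 + \left(106 + 3 \cdot 21^{2}\right)} = \frac{1}{-721098 + \left(106 + 3 \cdot 441\right)} = \frac{1}{-721098 + \left(106 + 1323\right)} = \frac{1}{-721098 + 1429} = \frac{1}{-719669} = - \frac{1}{719669}$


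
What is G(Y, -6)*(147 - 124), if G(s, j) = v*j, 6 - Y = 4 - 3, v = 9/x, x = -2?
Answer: 621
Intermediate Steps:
v = -9/2 (v = 9/(-2) = 9*(-½) = -9/2 ≈ -4.5000)
Y = 5 (Y = 6 - (4 - 3) = 6 - 1*1 = 6 - 1 = 5)
G(s, j) = -9*j/2
G(Y, -6)*(147 - 124) = (-9/2*(-6))*(147 - 124) = 27*23 = 621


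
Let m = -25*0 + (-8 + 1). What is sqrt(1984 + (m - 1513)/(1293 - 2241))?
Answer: 2*sqrt(27882339)/237 ≈ 44.560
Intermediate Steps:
m = -7 (m = 0 - 7 = -7)
sqrt(1984 + (m - 1513)/(1293 - 2241)) = sqrt(1984 + (-7 - 1513)/(1293 - 2241)) = sqrt(1984 - 1520/(-948)) = sqrt(1984 - 1520*(-1/948)) = sqrt(1984 + 380/237) = sqrt(470588/237) = 2*sqrt(27882339)/237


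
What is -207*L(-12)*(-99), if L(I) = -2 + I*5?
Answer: -1270566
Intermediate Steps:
L(I) = -2 + 5*I
-207*L(-12)*(-99) = -207*(-2 + 5*(-12))*(-99) = -207*(-2 - 60)*(-99) = -207*(-62)*(-99) = 12834*(-99) = -1270566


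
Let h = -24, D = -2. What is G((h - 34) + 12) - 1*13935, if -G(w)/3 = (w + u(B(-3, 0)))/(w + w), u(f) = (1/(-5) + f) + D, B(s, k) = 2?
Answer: -6410793/460 ≈ -13937.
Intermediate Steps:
u(f) = -11/5 + f (u(f) = (1/(-5) + f) - 2 = (-⅕ + f) - 2 = -11/5 + f)
G(w) = -3*(-⅕ + w)/(2*w) (G(w) = -3*(w + (-11/5 + 2))/(w + w) = -3*(w - ⅕)/(2*w) = -3*(-⅕ + w)*1/(2*w) = -3*(-⅕ + w)/(2*w))
G((h - 34) + 12) - 1*13935 = 3*(1 - 5*((-24 - 34) + 12))/(10*((-24 - 34) + 12)) - 1*13935 = 3*(1 - 5*(-58 + 12))/(10*(-58 + 12)) - 13935 = (3/10)*(1 - 5*(-46))/(-46) - 13935 = (3/10)*(-1/46)*(1 + 230) - 13935 = (3/10)*(-1/46)*231 - 13935 = -693/460 - 13935 = -6410793/460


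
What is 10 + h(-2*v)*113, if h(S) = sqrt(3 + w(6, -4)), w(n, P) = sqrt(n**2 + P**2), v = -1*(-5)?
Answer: 10 + 113*sqrt(3 + 2*sqrt(13)) ≈ 371.09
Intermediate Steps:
v = 5
w(n, P) = sqrt(P**2 + n**2)
h(S) = sqrt(3 + 2*sqrt(13)) (h(S) = sqrt(3 + sqrt((-4)**2 + 6**2)) = sqrt(3 + sqrt(16 + 36)) = sqrt(3 + sqrt(52)) = sqrt(3 + 2*sqrt(13)))
10 + h(-2*v)*113 = 10 + sqrt(3 + 2*sqrt(13))*113 = 10 + 113*sqrt(3 + 2*sqrt(13))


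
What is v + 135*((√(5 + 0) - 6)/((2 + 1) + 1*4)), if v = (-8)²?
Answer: -362/7 + 135*√5/7 ≈ -8.5901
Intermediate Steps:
v = 64
v + 135*((√(5 + 0) - 6)/((2 + 1) + 1*4)) = 64 + 135*((√(5 + 0) - 6)/((2 + 1) + 1*4)) = 64 + 135*((√5 - 6)/(3 + 4)) = 64 + 135*((-6 + √5)/7) = 64 + 135*(-6/7 + √5/7) = 64 + (-810/7 + 135*√5/7) = -362/7 + 135*√5/7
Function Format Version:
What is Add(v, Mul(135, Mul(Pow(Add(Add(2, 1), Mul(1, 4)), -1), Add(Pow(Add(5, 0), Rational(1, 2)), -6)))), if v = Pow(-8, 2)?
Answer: Add(Rational(-362, 7), Mul(Rational(135, 7), Pow(5, Rational(1, 2)))) ≈ -8.5901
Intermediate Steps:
v = 64
Add(v, Mul(135, Mul(Pow(Add(Add(2, 1), Mul(1, 4)), -1), Add(Pow(Add(5, 0), Rational(1, 2)), -6)))) = Add(64, Mul(135, Mul(Pow(Add(Add(2, 1), Mul(1, 4)), -1), Add(Pow(Add(5, 0), Rational(1, 2)), -6)))) = Add(64, Mul(135, Mul(Pow(Add(3, 4), -1), Add(Pow(5, Rational(1, 2)), -6)))) = Add(64, Mul(135, Mul(Pow(7, -1), Add(-6, Pow(5, Rational(1, 2)))))) = Add(64, Mul(135, Mul(Rational(1, 7), Add(-6, Pow(5, Rational(1, 2)))))) = Add(64, Mul(135, Add(Rational(-6, 7), Mul(Rational(1, 7), Pow(5, Rational(1, 2)))))) = Add(64, Add(Rational(-810, 7), Mul(Rational(135, 7), Pow(5, Rational(1, 2))))) = Add(Rational(-362, 7), Mul(Rational(135, 7), Pow(5, Rational(1, 2))))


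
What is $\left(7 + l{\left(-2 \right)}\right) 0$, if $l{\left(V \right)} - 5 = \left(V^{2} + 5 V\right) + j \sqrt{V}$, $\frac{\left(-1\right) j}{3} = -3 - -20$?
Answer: $0$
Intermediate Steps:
$j = -51$ ($j = - 3 \left(-3 - -20\right) = - 3 \left(-3 + 20\right) = \left(-3\right) 17 = -51$)
$l{\left(V \right)} = 5 + V^{2} - 51 \sqrt{V} + 5 V$ ($l{\left(V \right)} = 5 - \left(- V^{2} - 5 V + 51 \sqrt{V}\right) = 5 + \left(V^{2} - 51 \sqrt{V} + 5 V\right) = 5 + V^{2} - 51 \sqrt{V} + 5 V$)
$\left(7 + l{\left(-2 \right)}\right) 0 = \left(7 + \left(5 + \left(-2\right)^{2} - 51 \sqrt{-2} + 5 \left(-2\right)\right)\right) 0 = \left(7 + \left(5 + 4 - 51 i \sqrt{2} - 10\right)\right) 0 = \left(7 - \left(1 + 51 i \sqrt{2}\right)\right) 0 = \left(6 - 51 i \sqrt{2}\right) 0 = 0$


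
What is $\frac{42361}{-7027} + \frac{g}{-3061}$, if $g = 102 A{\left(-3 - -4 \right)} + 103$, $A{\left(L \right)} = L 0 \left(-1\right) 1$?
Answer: $- \frac{130390802}{21509647} \approx -6.062$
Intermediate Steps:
$A{\left(L \right)} = 0$ ($A{\left(L \right)} = 0 \left(-1\right) 1 = 0 \cdot 1 = 0$)
$g = 103$ ($g = 102 \cdot 0 + 103 = 0 + 103 = 103$)
$\frac{42361}{-7027} + \frac{g}{-3061} = \frac{42361}{-7027} + \frac{103}{-3061} = 42361 \left(- \frac{1}{7027}\right) + 103 \left(- \frac{1}{3061}\right) = - \frac{42361}{7027} - \frac{103}{3061} = - \frac{130390802}{21509647}$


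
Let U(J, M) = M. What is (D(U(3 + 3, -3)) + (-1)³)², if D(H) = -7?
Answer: 64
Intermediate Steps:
(D(U(3 + 3, -3)) + (-1)³)² = (-7 + (-1)³)² = (-7 - 1)² = (-8)² = 64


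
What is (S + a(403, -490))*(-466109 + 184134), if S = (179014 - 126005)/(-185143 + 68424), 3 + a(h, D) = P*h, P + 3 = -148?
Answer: 2002897883774175/116719 ≈ 1.7160e+10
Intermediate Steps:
P = -151 (P = -3 - 148 = -151)
a(h, D) = -3 - 151*h
S = -53009/116719 (S = 53009/(-116719) = 53009*(-1/116719) = -53009/116719 ≈ -0.45416)
(S + a(403, -490))*(-466109 + 184134) = (-53009/116719 + (-3 - 151*403))*(-466109 + 184134) = (-53009/116719 + (-3 - 60853))*(-281975) = (-53009/116719 - 60856)*(-281975) = -7103104473/116719*(-281975) = 2002897883774175/116719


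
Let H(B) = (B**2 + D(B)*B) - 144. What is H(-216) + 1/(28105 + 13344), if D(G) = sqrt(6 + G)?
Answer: 1927875889/41449 - 216*I*sqrt(210) ≈ 46512.0 - 3130.1*I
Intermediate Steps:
H(B) = -144 + B**2 + B*sqrt(6 + B) (H(B) = (B**2 + sqrt(6 + B)*B) - 144 = (B**2 + B*sqrt(6 + B)) - 144 = -144 + B**2 + B*sqrt(6 + B))
H(-216) + 1/(28105 + 13344) = (-144 + (-216)**2 - 216*sqrt(6 - 216)) + 1/(28105 + 13344) = (-144 + 46656 - 216*I*sqrt(210)) + 1/41449 = (46512 - 216*I*sqrt(210)) + 1/41449 = 1927875889/41449 - 216*I*sqrt(210)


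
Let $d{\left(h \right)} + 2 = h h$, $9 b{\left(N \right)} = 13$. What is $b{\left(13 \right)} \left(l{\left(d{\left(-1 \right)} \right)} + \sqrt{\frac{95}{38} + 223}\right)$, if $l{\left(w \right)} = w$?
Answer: $- \frac{13}{9} + \frac{13 \sqrt{902}}{18} \approx 20.246$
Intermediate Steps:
$b{\left(N \right)} = \frac{13}{9}$ ($b{\left(N \right)} = \frac{1}{9} \cdot 13 = \frac{13}{9}$)
$d{\left(h \right)} = -2 + h^{2}$ ($d{\left(h \right)} = -2 + h h = -2 + h^{2}$)
$b{\left(13 \right)} \left(l{\left(d{\left(-1 \right)} \right)} + \sqrt{\frac{95}{38} + 223}\right) = \frac{13 \left(\left(-2 + \left(-1\right)^{2}\right) + \sqrt{\frac{95}{38} + 223}\right)}{9} = \frac{13 \left(\left(-2 + 1\right) + \sqrt{95 \cdot \frac{1}{38} + 223}\right)}{9} = \frac{13 \left(-1 + \sqrt{\frac{5}{2} + 223}\right)}{9} = \frac{13 \left(-1 + \sqrt{\frac{451}{2}}\right)}{9} = \frac{13 \left(-1 + \frac{\sqrt{902}}{2}\right)}{9} = - \frac{13}{9} + \frac{13 \sqrt{902}}{18}$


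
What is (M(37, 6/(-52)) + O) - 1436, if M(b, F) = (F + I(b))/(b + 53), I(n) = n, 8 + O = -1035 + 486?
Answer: -4662661/2340 ≈ -1992.6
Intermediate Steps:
O = -557 (O = -8 + (-1035 + 486) = -8 - 549 = -557)
M(b, F) = (F + b)/(53 + b) (M(b, F) = (F + b)/(b + 53) = (F + b)/(53 + b))
(M(37, 6/(-52)) + O) - 1436 = ((6/(-52) + 37)/(53 + 37) - 557) - 1436 = ((6*(-1/52) + 37)/90 - 557) - 1436 = ((-3/26 + 37)/90 - 557) - 1436 = ((1/90)*(959/26) - 557) - 1436 = (959/2340 - 557) - 1436 = -1302421/2340 - 1436 = -4662661/2340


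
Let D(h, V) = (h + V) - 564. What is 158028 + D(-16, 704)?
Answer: 158152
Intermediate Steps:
D(h, V) = -564 + V + h (D(h, V) = (V + h) - 564 = -564 + V + h)
158028 + D(-16, 704) = 158028 + (-564 + 704 - 16) = 158028 + 124 = 158152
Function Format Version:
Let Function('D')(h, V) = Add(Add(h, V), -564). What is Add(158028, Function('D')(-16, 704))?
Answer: 158152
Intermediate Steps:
Function('D')(h, V) = Add(-564, V, h) (Function('D')(h, V) = Add(Add(V, h), -564) = Add(-564, V, h))
Add(158028, Function('D')(-16, 704)) = Add(158028, Add(-564, 704, -16)) = Add(158028, 124) = 158152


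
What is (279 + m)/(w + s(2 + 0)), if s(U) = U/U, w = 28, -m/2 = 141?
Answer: -3/29 ≈ -0.10345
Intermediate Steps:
m = -282 (m = -2*141 = -282)
s(U) = 1
(279 + m)/(w + s(2 + 0)) = (279 - 282)/(28 + 1) = -3/29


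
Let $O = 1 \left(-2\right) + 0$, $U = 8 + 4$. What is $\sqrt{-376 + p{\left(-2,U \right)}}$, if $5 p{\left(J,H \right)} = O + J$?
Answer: $\frac{2 i \sqrt{2355}}{5} \approx 19.411 i$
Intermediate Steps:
$U = 12$
$O = -2$ ($O = -2 + 0 = -2$)
$p{\left(J,H \right)} = - \frac{2}{5} + \frac{J}{5}$ ($p{\left(J,H \right)} = \frac{-2 + J}{5} = - \frac{2}{5} + \frac{J}{5}$)
$\sqrt{-376 + p{\left(-2,U \right)}} = \sqrt{-376 + \left(- \frac{2}{5} + \frac{1}{5} \left(-2\right)\right)} = \sqrt{-376 - \frac{4}{5}} = \sqrt{- \frac{1884}{5}} = \frac{2 i \sqrt{2355}}{5}$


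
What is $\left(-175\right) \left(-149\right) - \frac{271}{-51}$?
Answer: $\frac{1330096}{51} \approx 26080.0$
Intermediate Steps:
$\left(-175\right) \left(-149\right) - \frac{271}{-51} = 26075 - - \frac{271}{51} = 26075 + \frac{271}{51} = \frac{1330096}{51}$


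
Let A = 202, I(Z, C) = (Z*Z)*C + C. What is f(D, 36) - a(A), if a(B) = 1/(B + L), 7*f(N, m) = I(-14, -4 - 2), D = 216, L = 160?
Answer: -427891/2534 ≈ -168.86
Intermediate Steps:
I(Z, C) = C + C*Z² (I(Z, C) = Z²*C + C = C*Z² + C = C + C*Z²)
f(N, m) = -1182/7 (f(N, m) = ((-4 - 2)*(1 + (-14)²))/7 = (-6*(1 + 196))/7 = (-6*197)/7 = (⅐)*(-1182) = -1182/7)
a(B) = 1/(160 + B) (a(B) = 1/(B + 160) = 1/(160 + B))
f(D, 36) - a(A) = -1182/7 - 1/(160 + 202) = -1182/7 - 1/362 = -427891/2534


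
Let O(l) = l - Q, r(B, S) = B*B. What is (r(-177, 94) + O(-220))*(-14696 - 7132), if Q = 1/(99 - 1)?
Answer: -33273304434/49 ≈ -6.7905e+8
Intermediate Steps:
r(B, S) = B²
Q = 1/98 ≈ 0.010204
O(l) = -1/98 + l (O(l) = l - 1*1/98 = l - 1/98 = -1/98 + l)
(r(-177, 94) + O(-220))*(-14696 - 7132) = ((-177)² + (-1/98 - 220))*(-14696 - 7132) = (31329 - 21561/98)*(-21828) = (3048681/98)*(-21828) = -33273304434/49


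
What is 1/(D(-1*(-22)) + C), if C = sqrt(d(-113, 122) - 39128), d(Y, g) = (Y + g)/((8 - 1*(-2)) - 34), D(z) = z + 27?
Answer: 392/332235 - 22*I*sqrt(5174)/332235 ≈ 0.0011799 - 0.0047631*I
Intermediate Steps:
D(z) = 27 + z
d(Y, g) = -Y/24 - g/24 (d(Y, g) = (Y + g)/((8 + 2) - 34) = (Y + g)/(10 - 34) = (Y + g)/(-24) = (Y + g)*(-1/24) = -Y/24 - g/24)
C = 11*I*sqrt(5174)/4 (C = sqrt((-1/24*(-113) - 1/24*122) - 39128) = sqrt((113/24 - 61/12) - 39128) = sqrt(-3/8 - 39128) = sqrt(-313027/8) = 11*I*sqrt(5174)/4 ≈ 197.81*I)
1/(D(-1*(-22)) + C) = 1/((27 - 1*(-22)) + 11*I*sqrt(5174)/4) = 1/((27 + 22) + 11*I*sqrt(5174)/4) = 1/(49 + 11*I*sqrt(5174)/4)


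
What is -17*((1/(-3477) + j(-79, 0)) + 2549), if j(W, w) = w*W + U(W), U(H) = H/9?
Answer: -450449935/10431 ≈ -43184.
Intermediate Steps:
U(H) = H/9 (U(H) = H*(⅑) = H/9)
j(W, w) = W/9 + W*w (j(W, w) = w*W + W/9 = W*w + W/9 = W/9 + W*w)
-17*((1/(-3477) + j(-79, 0)) + 2549) = -17*((1/(-3477) - 79*(⅑ + 0)) + 2549) = -17*((-1/3477 - 79*⅑) + 2549) = -17*((-1/3477 - 79/9) + 2549) = -17*(-91564/10431 + 2549) = -17*26497055/10431 = -450449935/10431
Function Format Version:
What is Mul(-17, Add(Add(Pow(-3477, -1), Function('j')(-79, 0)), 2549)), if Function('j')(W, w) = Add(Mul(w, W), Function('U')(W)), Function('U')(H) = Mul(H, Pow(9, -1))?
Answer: Rational(-450449935, 10431) ≈ -43184.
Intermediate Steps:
Function('U')(H) = Mul(Rational(1, 9), H) (Function('U')(H) = Mul(H, Rational(1, 9)) = Mul(Rational(1, 9), H))
Function('j')(W, w) = Add(Mul(Rational(1, 9), W), Mul(W, w)) (Function('j')(W, w) = Add(Mul(w, W), Mul(Rational(1, 9), W)) = Add(Mul(W, w), Mul(Rational(1, 9), W)) = Add(Mul(Rational(1, 9), W), Mul(W, w)))
Mul(-17, Add(Add(Pow(-3477, -1), Function('j')(-79, 0)), 2549)) = Mul(-17, Add(Add(Pow(-3477, -1), Mul(-79, Add(Rational(1, 9), 0))), 2549)) = Mul(-17, Add(Add(Rational(-1, 3477), Mul(-79, Rational(1, 9))), 2549)) = Mul(-17, Add(Add(Rational(-1, 3477), Rational(-79, 9)), 2549)) = Mul(-17, Add(Rational(-91564, 10431), 2549)) = Mul(-17, Rational(26497055, 10431)) = Rational(-450449935, 10431)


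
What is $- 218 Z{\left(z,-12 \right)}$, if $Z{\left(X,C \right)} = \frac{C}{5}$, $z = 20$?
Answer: $\frac{2616}{5} \approx 523.2$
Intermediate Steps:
$Z{\left(X,C \right)} = \frac{C}{5}$ ($Z{\left(X,C \right)} = C \frac{1}{5} = \frac{C}{5}$)
$- 218 Z{\left(z,-12 \right)} = - 218 \cdot \frac{1}{5} \left(-12\right) = \left(-218\right) \left(- \frac{12}{5}\right) = \frac{2616}{5}$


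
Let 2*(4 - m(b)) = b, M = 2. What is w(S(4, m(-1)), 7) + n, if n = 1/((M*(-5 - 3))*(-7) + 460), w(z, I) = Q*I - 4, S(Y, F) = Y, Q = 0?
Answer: -2287/572 ≈ -3.9983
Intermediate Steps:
m(b) = 4 - b/2
w(z, I) = -4 (w(z, I) = 0*I - 4 = 0 - 4 = -4)
n = 1/572 (n = 1/((2*(-5 - 3))*(-7) + 460) = 1/((2*(-8))*(-7) + 460) = 1/(-16*(-7) + 460) = 1/(112 + 460) = 1/572 ≈ 0.0017483)
w(S(4, m(-1)), 7) + n = -4 + 1/572 = -2287/572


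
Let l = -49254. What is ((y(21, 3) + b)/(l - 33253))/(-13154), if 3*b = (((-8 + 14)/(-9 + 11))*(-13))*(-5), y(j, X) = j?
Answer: 43/542648539 ≈ 7.9241e-8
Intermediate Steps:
b = 65 (b = ((((-8 + 14)/(-9 + 11))*(-13))*(-5))/3 = (((6/2)*(-13))*(-5))/3 = (((6*(½))*(-13))*(-5))/3 = ((3*(-13))*(-5))/3 = (-39*(-5))/3 = (⅓)*195 = 65)
((y(21, 3) + b)/(l - 33253))/(-13154) = ((21 + 65)/(-49254 - 33253))/(-13154) = (86/(-82507))*(-1/13154) = (86*(-1/82507))*(-1/13154) = -86/82507*(-1/13154) = 43/542648539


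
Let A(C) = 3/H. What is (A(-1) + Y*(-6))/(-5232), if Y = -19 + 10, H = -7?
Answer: -125/12208 ≈ -0.010239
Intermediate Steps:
A(C) = -3/7 (A(C) = 3/(-7) = 3*(-⅐) = -3/7)
Y = -9
(A(-1) + Y*(-6))/(-5232) = (-3/7 - 9*(-6))/(-5232) = (-3/7 + 54)*(-1/5232) = (375/7)*(-1/5232) = -125/12208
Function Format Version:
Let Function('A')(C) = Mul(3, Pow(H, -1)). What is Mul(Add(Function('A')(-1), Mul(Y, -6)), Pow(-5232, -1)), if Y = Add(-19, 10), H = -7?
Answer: Rational(-125, 12208) ≈ -0.010239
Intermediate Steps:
Function('A')(C) = Rational(-3, 7) (Function('A')(C) = Mul(3, Pow(-7, -1)) = Mul(3, Rational(-1, 7)) = Rational(-3, 7))
Y = -9
Mul(Add(Function('A')(-1), Mul(Y, -6)), Pow(-5232, -1)) = Mul(Add(Rational(-3, 7), Mul(-9, -6)), Pow(-5232, -1)) = Mul(Add(Rational(-3, 7), 54), Rational(-1, 5232)) = Mul(Rational(375, 7), Rational(-1, 5232)) = Rational(-125, 12208)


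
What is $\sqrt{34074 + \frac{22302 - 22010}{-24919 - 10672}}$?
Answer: $\frac{\sqrt{43162182388222}}{35591} \approx 184.59$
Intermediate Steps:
$\sqrt{34074 + \frac{22302 - 22010}{-24919 - 10672}} = \sqrt{34074 + \frac{292}{-35591}} = \sqrt{34074 + 292 \left(- \frac{1}{35591}\right)} = \sqrt{34074 - \frac{292}{35591}} = \sqrt{\frac{1212727442}{35591}} = \frac{\sqrt{43162182388222}}{35591}$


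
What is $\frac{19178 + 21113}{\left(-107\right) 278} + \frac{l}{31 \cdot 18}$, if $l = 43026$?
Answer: $\frac{209561503}{2766378} \approx 75.753$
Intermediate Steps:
$\frac{19178 + 21113}{\left(-107\right) 278} + \frac{l}{31 \cdot 18} = \frac{19178 + 21113}{\left(-107\right) 278} + \frac{43026}{31 \cdot 18} = \frac{40291}{-29746} + \frac{43026}{558} = 40291 \left(- \frac{1}{29746}\right) + 43026 \cdot \frac{1}{558} = - \frac{40291}{29746} + \frac{7171}{93} = \frac{209561503}{2766378}$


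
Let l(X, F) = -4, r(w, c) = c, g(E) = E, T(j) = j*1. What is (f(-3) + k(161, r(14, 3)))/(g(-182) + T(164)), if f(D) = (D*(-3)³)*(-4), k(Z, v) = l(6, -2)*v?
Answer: 56/3 ≈ 18.667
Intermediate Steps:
T(j) = j
k(Z, v) = -4*v
f(D) = 108*D (f(D) = (D*(-27))*(-4) = -27*D*(-4) = 108*D)
(f(-3) + k(161, r(14, 3)))/(g(-182) + T(164)) = (108*(-3) - 4*3)/(-182 + 164) = (-324 - 12)/(-18) = -336*(-1/18) = 56/3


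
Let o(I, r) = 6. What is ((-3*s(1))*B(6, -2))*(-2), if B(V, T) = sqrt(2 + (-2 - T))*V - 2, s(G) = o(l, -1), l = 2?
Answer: -72 + 216*sqrt(2) ≈ 233.47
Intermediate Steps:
s(G) = 6
B(V, T) = -2 + V*sqrt(-T) (B(V, T) = sqrt(-T)*V - 2 = V*sqrt(-T) - 2 = -2 + V*sqrt(-T))
((-3*s(1))*B(6, -2))*(-2) = ((-3*6)*(-2 + 6*sqrt(-1*(-2))))*(-2) = -18*(-2 + 6*sqrt(2))*(-2) = (36 - 108*sqrt(2))*(-2) = -72 + 216*sqrt(2)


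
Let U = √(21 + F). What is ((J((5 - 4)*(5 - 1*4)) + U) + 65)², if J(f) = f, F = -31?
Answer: (66 + I*√10)² ≈ 4346.0 + 417.42*I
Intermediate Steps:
U = I*√10 (U = √(21 - 31) = √(-10) = I*√10 ≈ 3.1623*I)
((J((5 - 4)*(5 - 1*4)) + U) + 65)² = (((5 - 4)*(5 - 1*4) + I*√10) + 65)² = ((1*(5 - 4) + I*√10) + 65)² = ((1*1 + I*√10) + 65)² = ((1 + I*√10) + 65)² = (66 + I*√10)²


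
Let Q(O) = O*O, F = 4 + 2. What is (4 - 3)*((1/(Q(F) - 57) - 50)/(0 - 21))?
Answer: 1051/441 ≈ 2.3832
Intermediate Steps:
F = 6
Q(O) = O²
(4 - 3)*((1/(Q(F) - 57) - 50)/(0 - 21)) = (4 - 3)*((1/(6² - 57) - 50)/(0 - 21)) = 1*((1/(36 - 57) - 50)/(-21)) = 1*((1/(-21) - 50)*(-1/21)) = 1*((-1/21 - 50)*(-1/21)) = 1*(-1051/21*(-1/21)) = 1*(1051/441) = 1051/441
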